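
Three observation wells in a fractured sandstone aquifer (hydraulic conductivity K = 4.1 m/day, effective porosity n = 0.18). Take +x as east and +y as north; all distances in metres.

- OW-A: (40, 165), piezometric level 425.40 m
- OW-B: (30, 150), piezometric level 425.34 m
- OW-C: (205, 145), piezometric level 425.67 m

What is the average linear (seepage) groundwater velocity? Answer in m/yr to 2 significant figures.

With h = a·x + b·y + c and OW-A as origin, the differences give:
  (-10)·a + (-15)·b = -0.06
  165·a + (-20)·b = +0.27
Eliminate b (×(-20) and ×(-15), subtract): 2675·a = 5.250 → a = ∂h/∂x = +0.001963
Back-substitute: b = ∂h/∂y = +0.002692.
|∇h| = √(0.001963² + 0.002692²) = 0.003332
Seepage velocity v = K·i/n = 4.1 × 0.003332 / 0.18 = 0.0759 m/day = 27.72 m/yr.

28 m/yr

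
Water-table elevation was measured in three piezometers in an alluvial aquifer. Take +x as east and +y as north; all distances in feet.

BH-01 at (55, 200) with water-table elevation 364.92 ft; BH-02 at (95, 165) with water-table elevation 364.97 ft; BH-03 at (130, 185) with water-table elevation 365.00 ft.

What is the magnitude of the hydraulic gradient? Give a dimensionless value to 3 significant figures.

Differences from BH-01: to BH-02 (Δx, Δy, Δh) = (40, -35, +0.05); to BH-03 = (75, -15, +0.08).
Solve a·Δx + b·Δy = Δh: det = 40·(-15) − 75·(-35) = 2025.
∂h/∂x = [(+0.05)·(-15) − (+0.08)·(-35)] / 2025 = +0.001012
∂h/∂y = [40·(+0.08) − 75·(+0.05)] / 2025 = -0.0002716
|∇h| = √(0.001012² + -0.0002716²) = 0.001048

0.00105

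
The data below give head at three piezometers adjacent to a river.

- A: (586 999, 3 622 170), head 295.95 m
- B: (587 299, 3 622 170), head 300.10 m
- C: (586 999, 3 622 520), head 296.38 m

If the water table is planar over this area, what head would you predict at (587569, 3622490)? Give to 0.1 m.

304.2 m

∂h/∂x = (300.10 − 295.95) / (587299 − 586999) = +0.01383
∂h/∂y = (296.38 − 295.95) / (3622520 − 3622170) = +0.001229
h(587569, 3622490) = 295.95 + (+0.01383)·(570) + (+0.001229)·(320) = 295.95 +7.885 +0.393 = 304.228 m.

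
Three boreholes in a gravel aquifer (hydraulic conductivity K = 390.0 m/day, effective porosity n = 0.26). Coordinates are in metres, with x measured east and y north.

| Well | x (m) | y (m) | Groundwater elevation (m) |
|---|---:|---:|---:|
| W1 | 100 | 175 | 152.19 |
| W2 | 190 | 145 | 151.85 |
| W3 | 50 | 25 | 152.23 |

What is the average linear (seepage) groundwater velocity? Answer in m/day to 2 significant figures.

5.4 m/day

Differences from W1: to W2 (Δx, Δy, Δh) = (90, -30, -0.34); to W3 = (-50, -150, +0.04).
Determinant of the coordinate differences = 90·(-150) − (-50)·(-30) = -15000.
∂h/∂x = [(-0.34)·(-150) − (+0.04)·(-30)] / -15000 = -0.003480
∂h/∂y = [90·(+0.04) − (-50)·(-0.34)] / -15000 = +0.0008933
|∇h| = √(-0.003480² + 0.0008933²) = 0.003593
Seepage velocity v = K·i/n = 390.0 × 0.003593 / 0.26 = 5.389 m/day.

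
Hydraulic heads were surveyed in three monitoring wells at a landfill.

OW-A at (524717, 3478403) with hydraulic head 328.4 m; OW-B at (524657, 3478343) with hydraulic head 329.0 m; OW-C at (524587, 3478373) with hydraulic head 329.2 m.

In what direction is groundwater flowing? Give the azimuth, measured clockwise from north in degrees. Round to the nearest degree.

045°

With h = a·x + b·y + c and OW-A as origin, the differences give:
  (-60)·a + (-60)·b = +0.6
  (-130)·a + (-30)·b = +0.8
Eliminate b (×(-30) and ×(-60), subtract): -6000·a = 30.00 → a = ∂h/∂x = -0.005000
Back-substitute: b = ∂h/∂y = -0.005000.
Flow direction (−∇h) has components (+0.005000 E, +0.005000 N).
Azimuth = atan2(E, N) = atan2(+0.005000, +0.005000) = 45.0° ≈ 045°.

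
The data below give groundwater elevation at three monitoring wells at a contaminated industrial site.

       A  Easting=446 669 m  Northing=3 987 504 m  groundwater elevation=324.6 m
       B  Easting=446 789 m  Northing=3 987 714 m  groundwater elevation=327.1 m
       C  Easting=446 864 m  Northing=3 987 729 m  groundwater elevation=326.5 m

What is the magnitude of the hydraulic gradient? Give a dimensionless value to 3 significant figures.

Taking A as reference: B−A = (120, 210, +2.5); C−A = (195, 225, +1.9).
Determinant of the coordinate differences = 120·225 − 195·210 = -13950.
∂h/∂x = [(+2.5)·225 − (+1.9)·210] / -13950 = -0.01172
∂h/∂y = [120·(+1.9) − 195·(+2.5)] / -13950 = +0.01860
|∇h| = √(-0.01172² + 0.01860²) = 0.02198

0.0220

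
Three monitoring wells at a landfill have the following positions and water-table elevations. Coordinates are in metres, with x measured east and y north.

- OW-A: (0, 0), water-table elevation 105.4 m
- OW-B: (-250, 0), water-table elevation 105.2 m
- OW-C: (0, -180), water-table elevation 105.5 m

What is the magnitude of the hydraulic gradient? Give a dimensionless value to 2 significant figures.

0.00097

∂h/∂x = (105.2 − 105.4) / (-250 − 0) = +0.0008000
∂h/∂y = (105.5 − 105.4) / (-180 − 0) = -0.0005556
|∇h| = √(0.0008000² + -0.0005556²) = 0.000974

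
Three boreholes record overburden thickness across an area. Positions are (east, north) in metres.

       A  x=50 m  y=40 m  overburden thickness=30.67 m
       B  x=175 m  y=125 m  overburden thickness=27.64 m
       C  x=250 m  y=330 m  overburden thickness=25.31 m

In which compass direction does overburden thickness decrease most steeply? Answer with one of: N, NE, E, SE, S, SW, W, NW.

E

Taking A as reference: B−A = (125, 85, -3.03); C−A = (200, 290, -5.36).
Determinant of the coordinate differences = 125·290 − 200·85 = 19250.
∂d/∂x = [(-3.03)·290 − (-5.36)·85] / 19250 = -0.02198
∂d/∂y = [125·(-5.36) − 200·(-3.03)] / 19250 = -0.003325
Steepest decrease is along −∇f = (+0.02198 E, +0.003325 N) → east.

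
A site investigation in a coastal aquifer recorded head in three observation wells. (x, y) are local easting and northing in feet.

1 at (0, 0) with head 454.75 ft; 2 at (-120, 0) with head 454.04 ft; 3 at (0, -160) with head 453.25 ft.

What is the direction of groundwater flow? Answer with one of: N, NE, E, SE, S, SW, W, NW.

SW

∂h/∂x = (454.04 − 454.75) / (-120 − 0) = +0.005917
∂h/∂y = (453.25 − 454.75) / (-160 − 0) = +0.009375
Flow = −∇h = (-0.005917 east, -0.009375 north), which points southwest.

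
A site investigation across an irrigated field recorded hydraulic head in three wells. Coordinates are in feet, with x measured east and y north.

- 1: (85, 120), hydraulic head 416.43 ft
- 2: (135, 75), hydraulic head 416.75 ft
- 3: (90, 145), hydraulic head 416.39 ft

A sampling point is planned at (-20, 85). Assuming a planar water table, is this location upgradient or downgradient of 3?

downgradient

With h = a·x + b·y + c and 1 as origin, the differences give:
  50·a + (-45)·b = +0.32
  5·a + 25·b = -0.04
Eliminate b (×25 and ×(-45), subtract): 1475·a = 6.200 → a = ∂h/∂x = +0.004203
Back-substitute: b = ∂h/∂y = -0.002441.
Head at (-20, 85) = 416.43 + (+0.004203)·(-105) + (-0.002441)·(-35) = 416.07 ft.
That is lower than the 416.39 ft at 3, so the point is downgradient.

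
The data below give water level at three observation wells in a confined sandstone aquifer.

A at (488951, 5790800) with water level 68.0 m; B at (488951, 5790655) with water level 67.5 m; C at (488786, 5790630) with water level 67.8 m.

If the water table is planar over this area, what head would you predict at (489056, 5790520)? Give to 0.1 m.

66.8 m

Three-point gradient (reference A): Δ to B = (0, -145, -0.5), Δ to C = (-165, -170, -0.2).
∂h/∂x = -0.002341, ∂h/∂y = +0.003448 (det = -23925).
h(489056, 5790520) = 68.0 + (-0.002341)·(105) + (+0.003448)·(-280) = 68.0 -0.246 -0.966 = 66.789 m.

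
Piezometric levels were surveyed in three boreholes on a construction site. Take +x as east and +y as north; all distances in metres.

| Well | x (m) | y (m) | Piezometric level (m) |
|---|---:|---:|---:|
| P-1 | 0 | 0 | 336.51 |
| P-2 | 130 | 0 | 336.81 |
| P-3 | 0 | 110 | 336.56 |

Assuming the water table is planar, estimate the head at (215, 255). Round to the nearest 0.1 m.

∂h/∂x = (336.81 − 336.51) / (130 − 0) = +0.002308
∂h/∂y = (336.56 − 336.51) / (110 − 0) = +0.0004545
h(215, 255) = 336.51 + (+0.002308)·(215) + (+0.0004545)·(255) = 336.51 +0.496 +0.116 = 337.122 m.

337.1 m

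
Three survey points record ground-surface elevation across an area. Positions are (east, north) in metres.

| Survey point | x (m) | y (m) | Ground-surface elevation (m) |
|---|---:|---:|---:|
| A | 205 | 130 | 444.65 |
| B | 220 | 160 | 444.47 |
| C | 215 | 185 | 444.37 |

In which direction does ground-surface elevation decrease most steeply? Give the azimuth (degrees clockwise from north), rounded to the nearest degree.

032°

With z = a·x + b·y + c and A as origin, the differences give:
  15·a + 30·b = -0.18
  10·a + 55·b = -0.28
Eliminate b (×55 and ×30, subtract): 525·a = -1.500 → a = ∂z/∂x = -0.002857
Back-substitute: b = ∂z/∂y = -0.004571.
Steepest decrease is along −∇f: components (+0.002857 E, +0.004571 N).
Azimuth = atan2(+0.002857, +0.004571) = 32.0° ≈ 032°.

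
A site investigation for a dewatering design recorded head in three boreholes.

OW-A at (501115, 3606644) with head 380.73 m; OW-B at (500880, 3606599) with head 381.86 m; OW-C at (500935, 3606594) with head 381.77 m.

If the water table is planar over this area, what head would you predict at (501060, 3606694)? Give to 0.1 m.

With h = a·x + b·y + c and OW-A as origin, the differences give:
  (-235)·a + (-45)·b = +1.13
  (-180)·a + (-50)·b = +1.04
Eliminate b (×(-50) and ×(-45), subtract): 3650·a = -9.700 → a = ∂h/∂x = -0.002658
Back-substitute: b = ∂h/∂y = -0.01123.
h(501060, 3606694) = 380.73 + (-0.002658)·(-55) + (-0.01123)·(50) = 380.73 +0.146 -0.562 = 380.315 m.

380.3 m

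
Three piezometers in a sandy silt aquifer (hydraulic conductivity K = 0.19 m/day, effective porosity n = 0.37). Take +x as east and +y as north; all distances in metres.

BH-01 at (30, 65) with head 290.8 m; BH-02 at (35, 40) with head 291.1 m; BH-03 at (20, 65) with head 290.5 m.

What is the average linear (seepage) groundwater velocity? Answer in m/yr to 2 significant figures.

With h = a·x + b·y + c and BH-01 as origin, the differences give:
  5·a + (-25)·b = +0.3
  (-10)·a + 0·b = -0.3
Eliminate b (×0 and ×(-25), subtract): -250·a = -7.50 → a = ∂h/∂x = +0.03000
Back-substitute: b = ∂h/∂y = -0.006000.
|∇h| = √(0.03000² + -0.006000²) = 0.03059
Seepage velocity v = K·i/n = 0.19 × 0.03059 / 0.37 = 0.01571 m/day = 5.738 m/yr.

5.7 m/yr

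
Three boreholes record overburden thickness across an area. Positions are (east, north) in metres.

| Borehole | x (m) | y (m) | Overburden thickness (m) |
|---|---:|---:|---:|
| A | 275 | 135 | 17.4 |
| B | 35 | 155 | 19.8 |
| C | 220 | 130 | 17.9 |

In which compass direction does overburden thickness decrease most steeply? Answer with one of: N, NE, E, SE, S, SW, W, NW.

SE

Taking A as reference: B−A = (-240, 20, +2.4); C−A = (-55, -5, +0.5).
Determinant of the coordinate differences = (-240)·(-5) − (-55)·20 = 2300.
∂d/∂x = [(+2.4)·(-5) − (+0.5)·20] / 2300 = -0.009565
∂d/∂y = [(-240)·(+0.5) − (-55)·(+2.4)] / 2300 = +0.005217
Steepest decrease is along −∇f = (+0.009565 E, -0.005217 N) → southeast.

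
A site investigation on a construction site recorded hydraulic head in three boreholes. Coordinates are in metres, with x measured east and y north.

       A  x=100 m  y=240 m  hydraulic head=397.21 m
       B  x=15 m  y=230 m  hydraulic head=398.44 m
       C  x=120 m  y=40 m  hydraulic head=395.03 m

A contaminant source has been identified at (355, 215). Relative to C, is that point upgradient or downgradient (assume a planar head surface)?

downgradient

Taking A as reference: B−A = (-85, -10, +1.23); C−A = (20, -200, -2.18).
Solve a·Δx + b·Δy = Δh: det = (-85)·(-200) − 20·(-10) = 17200.
∂h/∂x = [(+1.23)·(-200) − (-2.18)·(-10)] / 17200 = -0.01557
∂h/∂y = [(-85)·(-2.18) − 20·(+1.23)] / 17200 = +0.009343
Head at (355, 215) = 397.21 + (-0.01557)·(255) + (+0.009343)·(-25) = 393.01 m.
That is lower than the 395.03 m at C, so the point is downgradient.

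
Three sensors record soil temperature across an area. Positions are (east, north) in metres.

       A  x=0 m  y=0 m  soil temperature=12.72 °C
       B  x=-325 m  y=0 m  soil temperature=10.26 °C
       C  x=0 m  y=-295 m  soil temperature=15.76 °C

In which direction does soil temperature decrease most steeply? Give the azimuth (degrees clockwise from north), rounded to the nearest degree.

∂T/∂x = (10.26 − 12.72) / (-325 − 0) = +0.007569
∂T/∂y = (15.76 − 12.72) / (-295 − 0) = -0.01031
Steepest decrease is along −∇f: components (-0.007569 E, +0.01031 N).
Azimuth = atan2(-0.007569, +0.01031) = 323.7° ≈ 324°.

324°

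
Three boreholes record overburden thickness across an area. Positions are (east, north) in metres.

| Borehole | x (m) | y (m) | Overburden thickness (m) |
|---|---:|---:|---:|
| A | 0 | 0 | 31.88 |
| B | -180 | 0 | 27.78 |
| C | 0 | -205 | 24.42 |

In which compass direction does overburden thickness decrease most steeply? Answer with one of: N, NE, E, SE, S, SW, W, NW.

∂d/∂x = (27.78 − 31.88) / (-180 − 0) = +0.02278
∂d/∂y = (24.42 − 31.88) / (-205 − 0) = +0.03639
Steepest decrease is along −∇f = (-0.02278 E, -0.03639 N) → southwest.

SW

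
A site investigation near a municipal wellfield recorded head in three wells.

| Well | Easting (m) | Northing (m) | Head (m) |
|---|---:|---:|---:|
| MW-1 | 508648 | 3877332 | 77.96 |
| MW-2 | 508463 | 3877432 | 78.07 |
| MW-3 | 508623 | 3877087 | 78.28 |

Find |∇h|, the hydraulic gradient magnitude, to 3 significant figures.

0.00171

Taking MW-1 as reference: MW-2−MW-1 = (-185, 100, +0.11); MW-3−MW-1 = (-25, -245, +0.32).
Solve a·Δx + b·Δy = Δh: det = (-185)·(-245) − (-25)·100 = 47825.
∂h/∂x = [(+0.11)·(-245) − (+0.32)·100] / 47825 = -0.001233
∂h/∂y = [(-185)·(+0.32) − (-25)·(+0.11)] / 47825 = -0.001180
|∇h| = √(-0.001233² + -0.001180²) = 0.001707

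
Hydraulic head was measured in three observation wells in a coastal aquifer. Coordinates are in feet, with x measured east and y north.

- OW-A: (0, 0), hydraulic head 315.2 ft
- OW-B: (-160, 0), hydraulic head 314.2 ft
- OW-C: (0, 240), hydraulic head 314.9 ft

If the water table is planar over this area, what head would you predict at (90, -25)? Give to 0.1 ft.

315.8 ft

∂h/∂x = (314.2 − 315.2) / (-160 − 0) = +0.006250
∂h/∂y = (314.9 − 315.2) / (240 − 0) = -0.001250
h(90, -25) = 315.2 + (+0.006250)·(90) + (-0.001250)·(-25) = 315.2 +0.562 +0.031 = 315.794 ft.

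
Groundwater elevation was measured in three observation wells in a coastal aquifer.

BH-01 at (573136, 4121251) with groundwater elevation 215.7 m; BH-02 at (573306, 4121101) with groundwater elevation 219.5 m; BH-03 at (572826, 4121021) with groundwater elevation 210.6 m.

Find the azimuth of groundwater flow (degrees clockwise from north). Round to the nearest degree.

281°

Taking BH-01 as reference: BH-02−BH-01 = (170, -150, +3.8); BH-03−BH-01 = (-310, -230, -5.1).
Solve a·Δx + b·Δy = Δh: det = 170·(-230) − (-310)·(-150) = -85600.
∂h/∂x = [(+3.8)·(-230) − (-5.1)·(-150)] / -85600 = +0.01915
∂h/∂y = [170·(-5.1) − (-310)·(+3.8)] / -85600 = -0.003633
Flow direction (−∇h) has components (-0.01915 E, +0.003633 N).
Azimuth = atan2(E, N) = atan2(-0.01915, +0.003633) = 280.7° ≈ 281°.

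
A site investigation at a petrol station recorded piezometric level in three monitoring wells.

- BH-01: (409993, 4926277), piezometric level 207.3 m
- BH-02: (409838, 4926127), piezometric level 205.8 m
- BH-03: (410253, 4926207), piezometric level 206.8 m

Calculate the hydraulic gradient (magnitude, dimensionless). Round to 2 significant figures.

Differences from BH-01: to BH-02 (Δx, Δy, Δh) = (-155, -150, -1.5); to BH-03 = (260, -70, -0.5).
Solve a·Δx + b·Δy = Δh: det = (-155)·(-70) − 260·(-150) = 49850.
∂h/∂x = [(-1.5)·(-70) − (-0.5)·(-150)] / 49850 = +0.0006018
∂h/∂y = [(-155)·(-0.5) − 260·(-1.5)] / 49850 = +0.009378
|∇h| = √(0.0006018² + 0.009378²) = 0.009397

0.0094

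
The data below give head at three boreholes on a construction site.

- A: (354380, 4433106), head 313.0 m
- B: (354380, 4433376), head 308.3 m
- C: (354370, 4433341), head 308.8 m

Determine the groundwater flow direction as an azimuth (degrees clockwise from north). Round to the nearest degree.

With h = a·x + b·y + c and A as origin, the differences give:
  0·a + 270·b = -4.7
  (-10)·a + 235·b = -4.2
Eliminate b (×235 and ×270, subtract): 2700·a = 29.50 → a = ∂h/∂x = +0.01093
Back-substitute: b = ∂h/∂y = -0.01741.
Flow direction (−∇h) has components (-0.01093 E, +0.01741 N).
Azimuth = atan2(E, N) = atan2(-0.01093, +0.01741) = 327.9° ≈ 328°.

328°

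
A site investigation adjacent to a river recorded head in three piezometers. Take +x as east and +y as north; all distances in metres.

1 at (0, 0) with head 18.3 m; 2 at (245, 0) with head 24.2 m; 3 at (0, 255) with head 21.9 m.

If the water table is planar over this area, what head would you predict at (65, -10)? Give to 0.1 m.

∂h/∂x = (24.2 − 18.3) / (245 − 0) = +0.02408
∂h/∂y = (21.9 − 18.3) / (255 − 0) = +0.01412
h(65, -10) = 18.3 + (+0.02408)·(65) + (+0.01412)·(-10) = 18.3 +1.565 -0.141 = 19.724 m.

19.7 m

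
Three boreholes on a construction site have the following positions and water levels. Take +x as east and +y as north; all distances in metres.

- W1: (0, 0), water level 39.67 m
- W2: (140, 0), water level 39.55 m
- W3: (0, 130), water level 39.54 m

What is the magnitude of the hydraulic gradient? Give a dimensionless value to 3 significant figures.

∂h/∂x = (39.55 − 39.67) / (140 − 0) = -0.0008571
∂h/∂y = (39.54 − 39.67) / (130 − 0) = -0.001000
|∇h| = √(-0.0008571² + -0.001000²) = 0.001317

0.00132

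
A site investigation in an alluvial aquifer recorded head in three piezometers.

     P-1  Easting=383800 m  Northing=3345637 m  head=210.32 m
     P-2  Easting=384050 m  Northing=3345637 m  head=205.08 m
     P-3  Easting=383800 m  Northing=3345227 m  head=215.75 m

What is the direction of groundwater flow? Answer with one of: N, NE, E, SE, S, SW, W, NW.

NE

∂h/∂x = (205.08 − 210.32) / (384050 − 383800) = -0.02096
∂h/∂y = (215.75 − 210.32) / (3345227 − 3345637) = -0.01324
Flow = −∇h = (+0.02096 east, +0.01324 north), which points northeast.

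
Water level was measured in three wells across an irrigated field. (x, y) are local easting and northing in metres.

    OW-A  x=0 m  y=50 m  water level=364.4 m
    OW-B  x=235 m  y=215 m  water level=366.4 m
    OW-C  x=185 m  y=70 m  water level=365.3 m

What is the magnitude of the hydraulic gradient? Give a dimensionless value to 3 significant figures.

0.00744

Differences from OW-A: to OW-B (Δx, Δy, Δh) = (235, 165, +2.0); to OW-C = (185, 20, +0.9).
Determinant of the coordinate differences = 235·20 − 185·165 = -25825.
∂h/∂x = [(+2.0)·20 − (+0.9)·165] / -25825 = +0.004201
∂h/∂y = [235·(+0.9) − 185·(+2.0)] / -25825 = +0.006137
|∇h| = √(0.004201² + 0.006137²) = 0.007437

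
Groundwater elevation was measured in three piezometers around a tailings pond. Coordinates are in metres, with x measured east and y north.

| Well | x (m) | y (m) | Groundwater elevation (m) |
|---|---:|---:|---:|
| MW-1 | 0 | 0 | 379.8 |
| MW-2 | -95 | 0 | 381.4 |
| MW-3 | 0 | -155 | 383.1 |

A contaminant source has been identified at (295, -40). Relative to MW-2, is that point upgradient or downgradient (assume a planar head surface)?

downgradient

∂h/∂x = (381.4 − 379.8) / (-95 − 0) = -0.01684
∂h/∂y = (383.1 − 379.8) / (-155 − 0) = -0.02129
Head at (295, -40) = 379.8 + (-0.01684)·(295) + (-0.02129)·(-40) = 375.68 m.
That is lower than the 381.4 m at MW-2, so the point is downgradient.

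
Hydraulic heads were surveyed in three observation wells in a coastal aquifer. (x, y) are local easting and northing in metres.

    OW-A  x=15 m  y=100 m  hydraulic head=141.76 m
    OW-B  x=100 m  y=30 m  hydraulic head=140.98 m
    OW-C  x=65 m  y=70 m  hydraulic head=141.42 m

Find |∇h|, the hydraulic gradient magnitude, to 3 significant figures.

Taking OW-A as reference: OW-B−OW-A = (85, -70, -0.78); OW-C−OW-A = (50, -30, -0.34).
Solve a·Δx + b·Δy = Δh: det = 85·(-30) − 50·(-70) = 950.
∂h/∂x = [(-0.78)·(-30) − (-0.34)·(-70)] / 950 = -0.0004211
∂h/∂y = [85·(-0.34) − 50·(-0.78)] / 950 = +0.01063
|∇h| = √(-0.0004211² + 0.01063²) = 0.01064

0.0106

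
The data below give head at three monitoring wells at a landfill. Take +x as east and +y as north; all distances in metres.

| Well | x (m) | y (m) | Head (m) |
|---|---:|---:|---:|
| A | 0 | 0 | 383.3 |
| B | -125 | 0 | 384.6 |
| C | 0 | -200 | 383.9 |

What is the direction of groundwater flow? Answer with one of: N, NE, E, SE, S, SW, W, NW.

E

∂h/∂x = (384.6 − 383.3) / (-125 − 0) = -0.01040
∂h/∂y = (383.9 − 383.3) / (-200 − 0) = -0.003000
Flow = −∇h = (+0.01040 east, +0.003000 north), which points east.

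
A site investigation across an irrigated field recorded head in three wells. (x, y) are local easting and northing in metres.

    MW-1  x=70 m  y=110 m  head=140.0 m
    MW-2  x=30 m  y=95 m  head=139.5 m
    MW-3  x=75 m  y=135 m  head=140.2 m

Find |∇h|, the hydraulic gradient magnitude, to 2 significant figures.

Three-point gradient (reference MW-1): Δ to MW-2 = (-40, -15, -0.5), Δ to MW-3 = (5, 25, +0.2).
∂h/∂x = +0.01027, ∂h/∂y = +0.005946 (det = -925).
|∇h| = √(0.01027² + 0.005946²) = 0.01187

0.012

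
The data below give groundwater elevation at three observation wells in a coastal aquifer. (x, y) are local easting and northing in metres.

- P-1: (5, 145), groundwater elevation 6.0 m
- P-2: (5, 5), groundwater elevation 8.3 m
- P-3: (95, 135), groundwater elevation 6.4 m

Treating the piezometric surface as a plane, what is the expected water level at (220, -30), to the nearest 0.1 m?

With h = a·x + b·y + c and P-1 as origin, the differences give:
  0·a + (-140)·b = +2.3
  90·a + (-10)·b = +0.4
Eliminate b (×(-10) and ×(-140), subtract): 12600·a = 33.00 → a = ∂h/∂x = +0.002619
Back-substitute: b = ∂h/∂y = -0.01643.
h(220, -30) = 6.0 + (+0.002619)·(215) + (-0.01643)·(-175) = 6.0 +0.563 +2.875 = 9.438 m.

9.4 m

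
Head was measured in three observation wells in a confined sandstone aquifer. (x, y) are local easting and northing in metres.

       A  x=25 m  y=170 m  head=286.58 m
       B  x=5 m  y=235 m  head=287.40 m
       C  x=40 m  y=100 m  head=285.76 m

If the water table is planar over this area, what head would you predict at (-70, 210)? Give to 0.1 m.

287.9 m

Taking A as reference: B−A = (-20, 65, +0.82); C−A = (15, -70, -0.82).
Determinant of the coordinate differences = (-20)·(-70) − 15·65 = 425.
∂h/∂x = [(+0.82)·(-70) − (-0.82)·65] / 425 = -0.009647
∂h/∂y = [(-20)·(-0.82) − 15·(+0.82)] / 425 = +0.009647
h(-70, 210) = 286.58 + (-0.009647)·(-95) + (+0.009647)·(40) = 286.58 +0.916 +0.386 = 287.882 m.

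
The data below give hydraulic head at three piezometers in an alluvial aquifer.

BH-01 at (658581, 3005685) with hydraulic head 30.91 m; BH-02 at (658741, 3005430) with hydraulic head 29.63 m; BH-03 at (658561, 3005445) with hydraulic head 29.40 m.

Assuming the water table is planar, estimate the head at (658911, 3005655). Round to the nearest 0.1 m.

31.3 m

Differences from BH-01: to BH-02 (Δx, Δy, Δh) = (160, -255, -1.28); to BH-03 = (-20, -240, -1.51).
Determinant of the coordinate differences = 160·(-240) − (-20)·(-255) = -43500.
∂h/∂x = [(-1.28)·(-240) − (-1.51)·(-255)] / -43500 = +0.001790
∂h/∂y = [160·(-1.51) − (-20)·(-1.28)] / -43500 = +0.006143
h(658911, 3005655) = 30.91 + (+0.001790)·(330) + (+0.006143)·(-30) = 30.91 +0.591 -0.184 = 31.316 m.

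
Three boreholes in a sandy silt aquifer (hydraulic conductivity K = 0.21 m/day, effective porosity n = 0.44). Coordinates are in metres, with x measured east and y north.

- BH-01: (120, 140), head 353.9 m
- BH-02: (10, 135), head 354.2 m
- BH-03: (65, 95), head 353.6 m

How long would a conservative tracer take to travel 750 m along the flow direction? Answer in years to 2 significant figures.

With h = a·x + b·y + c and BH-01 as origin, the differences give:
  (-110)·a + (-5)·b = +0.3
  (-55)·a + (-45)·b = -0.3
Eliminate b (×(-45) and ×(-5), subtract): 4675·a = -15.00 → a = ∂h/∂x = -0.003209
Back-substitute: b = ∂h/∂y = +0.01059.
|∇h| = √(-0.003209² + 0.01059²) = 0.01107
Seepage velocity v = K·i/n = 0.21 × 0.01107 / 0.44 = 0.005283 m/day.
t = 750 / 0.005283 = 1.42e+05 days = 389 years.

390 years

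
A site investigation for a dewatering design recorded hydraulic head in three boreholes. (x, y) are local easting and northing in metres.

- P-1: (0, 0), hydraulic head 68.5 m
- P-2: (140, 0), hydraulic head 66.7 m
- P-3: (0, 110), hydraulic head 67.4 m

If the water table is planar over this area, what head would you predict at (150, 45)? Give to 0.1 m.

∂h/∂x = (66.7 − 68.5) / (140 − 0) = -0.01286
∂h/∂y = (67.4 − 68.5) / (110 − 0) = -0.010000
h(150, 45) = 68.5 + (-0.01286)·(150) + (-0.010000)·(45) = 68.5 -1.929 -0.450 = 66.121 m.

66.1 m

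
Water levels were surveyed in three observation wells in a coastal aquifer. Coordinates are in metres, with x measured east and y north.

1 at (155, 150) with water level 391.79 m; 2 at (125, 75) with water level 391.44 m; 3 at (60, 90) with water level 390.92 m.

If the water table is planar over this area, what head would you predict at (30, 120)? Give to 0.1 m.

Taking 1 as reference: 2−1 = (-30, -75, -0.35); 3−1 = (-95, -60, -0.87).
Determinant of the coordinate differences = (-30)·(-60) − (-95)·(-75) = -5325.
∂h/∂x = [(-0.35)·(-60) − (-0.87)·(-75)] / -5325 = +0.008310
∂h/∂y = [(-30)·(-0.87) − (-95)·(-0.35)] / -5325 = +0.001343
h(30, 120) = 391.79 + (+0.008310)·(-125) + (+0.001343)·(-30) = 391.79 -1.039 -0.040 = 390.711 m.

390.7 m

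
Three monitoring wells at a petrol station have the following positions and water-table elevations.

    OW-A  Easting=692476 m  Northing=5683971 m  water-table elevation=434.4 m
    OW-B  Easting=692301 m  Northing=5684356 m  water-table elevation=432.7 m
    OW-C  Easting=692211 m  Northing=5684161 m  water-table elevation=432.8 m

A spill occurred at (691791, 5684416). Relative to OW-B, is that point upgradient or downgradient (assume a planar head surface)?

downgradient

Three-point gradient (reference OW-A): Δ to OW-B = (-175, 385, -1.7), Δ to OW-C = (-265, 190, -1.6).
∂h/∂x = +0.004260, ∂h/∂y = -0.002479 (det = 68775).
Head at (691791, 5684416) = 434.4 + (+0.004260)·(-685) + (-0.002479)·(445) = 430.38 m.
That is lower than the 432.7 m at OW-B, so the point is downgradient.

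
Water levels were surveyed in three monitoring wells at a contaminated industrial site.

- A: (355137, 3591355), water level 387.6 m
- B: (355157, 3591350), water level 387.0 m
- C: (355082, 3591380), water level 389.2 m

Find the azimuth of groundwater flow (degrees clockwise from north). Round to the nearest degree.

Differences from A: to B (Δx, Δy, Δh) = (20, -5, -0.6); to C = (-55, 25, +1.6).
Determinant of the coordinate differences = 20·25 − (-55)·(-5) = 225.
∂h/∂x = [(-0.6)·25 − (+1.6)·(-5)] / 225 = -0.03111
∂h/∂y = [20·(+1.6) − (-55)·(-0.6)] / 225 = -0.004444
Flow direction (−∇h) has components (+0.03111 E, +0.004444 N).
Azimuth = atan2(E, N) = atan2(+0.03111, +0.004444) = 81.9° ≈ 082°.

082°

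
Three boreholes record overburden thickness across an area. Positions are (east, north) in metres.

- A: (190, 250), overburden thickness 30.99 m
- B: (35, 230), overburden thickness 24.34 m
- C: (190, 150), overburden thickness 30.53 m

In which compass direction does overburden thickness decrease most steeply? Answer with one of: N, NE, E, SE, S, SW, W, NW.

Taking A as reference: B−A = (-155, -20, -6.65); C−A = (0, -100, -0.46).
Determinant of the coordinate differences = (-155)·(-100) − 0·(-20) = 15500.
∂d/∂x = [(-6.65)·(-100) − (-0.46)·(-20)] / 15500 = +0.04231
∂d/∂y = [(-155)·(-0.46) − 0·(-6.65)] / 15500 = +0.004600
Steepest decrease is along −∇f = (-0.04231 E, -0.004600 N) → west.

W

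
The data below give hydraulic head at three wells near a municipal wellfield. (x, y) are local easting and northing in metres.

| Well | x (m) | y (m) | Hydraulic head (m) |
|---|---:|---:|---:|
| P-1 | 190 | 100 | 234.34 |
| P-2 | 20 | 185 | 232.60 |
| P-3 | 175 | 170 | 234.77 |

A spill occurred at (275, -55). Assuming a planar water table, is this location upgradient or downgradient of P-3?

downgradient

With h = a·x + b·y + c and P-1 as origin, the differences give:
  (-170)·a + 85·b = -1.74
  (-15)·a + 70·b = +0.43
Eliminate b (×70 and ×85, subtract): -10625·a = -158.350 → a = ∂h/∂x = +0.01490
Back-substitute: b = ∂h/∂y = +0.009336.
Head at (275, -55) = 234.34 + (+0.01490)·(85) + (+0.009336)·(-155) = 234.16 m.
That is lower than the 234.77 m at P-3, so the point is downgradient.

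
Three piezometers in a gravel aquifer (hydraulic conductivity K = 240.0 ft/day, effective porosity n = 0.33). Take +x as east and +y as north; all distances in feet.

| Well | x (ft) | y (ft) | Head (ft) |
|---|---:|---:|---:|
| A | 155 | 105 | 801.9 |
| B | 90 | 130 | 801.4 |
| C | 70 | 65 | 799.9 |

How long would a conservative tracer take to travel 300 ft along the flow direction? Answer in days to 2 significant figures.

Differences from A: to B (Δx, Δy, Δh) = (-65, 25, -0.5); to C = (-85, -40, -2.0).
Determinant of the coordinate differences = (-65)·(-40) − (-85)·25 = 4725.
∂h/∂x = [(-0.5)·(-40) − (-2.0)·25] / 4725 = +0.01481
∂h/∂y = [(-65)·(-2.0) − (-85)·(-0.5)] / 4725 = +0.01852
|∇h| = √(0.01481² + 0.01852²) = 0.02371
Seepage velocity v = K·i/n = 240.0 × 0.02371 / 0.33 = 17.24 ft/day.
t = 300 / 17.24 = 17.4 days.

17 days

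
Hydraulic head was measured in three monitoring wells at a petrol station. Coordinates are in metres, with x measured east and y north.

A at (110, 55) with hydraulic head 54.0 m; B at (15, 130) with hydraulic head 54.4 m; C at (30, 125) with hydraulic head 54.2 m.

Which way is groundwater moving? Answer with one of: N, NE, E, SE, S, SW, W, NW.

NE

With h = a·x + b·y + c and A as origin, the differences give:
  (-95)·a + 75·b = +0.4
  (-80)·a + 70·b = +0.2
Eliminate b (×70 and ×75, subtract): -650·a = 13.00 → a = ∂h/∂x = -0.02000
Back-substitute: b = ∂h/∂y = -0.02000.
Flow = −∇h = (+0.02000 east, +0.02000 north), which points northeast.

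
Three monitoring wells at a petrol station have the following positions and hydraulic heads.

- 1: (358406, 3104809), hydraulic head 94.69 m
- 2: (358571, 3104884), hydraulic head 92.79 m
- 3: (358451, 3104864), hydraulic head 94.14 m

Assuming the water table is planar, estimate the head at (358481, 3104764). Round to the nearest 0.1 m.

93.9 m

Differences from 1: to 2 (Δx, Δy, Δh) = (165, 75, -1.90); to 3 = (45, 55, -0.55).
Determinant of the coordinate differences = 165·55 − 45·75 = 5700.
∂h/∂x = [(-1.90)·55 − (-0.55)·75] / 5700 = -0.01110
∂h/∂y = [165·(-0.55) − 45·(-1.90)] / 5700 = -0.0009211
h(358481, 3104764) = 94.69 + (-0.01110)·(75) + (-0.0009211)·(-45) = 94.69 -0.832 +0.041 = 93.899 m.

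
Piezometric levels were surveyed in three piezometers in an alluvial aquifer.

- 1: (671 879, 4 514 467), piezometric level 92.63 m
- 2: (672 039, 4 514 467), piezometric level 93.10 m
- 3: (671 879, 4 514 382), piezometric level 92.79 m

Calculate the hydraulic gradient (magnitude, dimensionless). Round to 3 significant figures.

∂h/∂x = (93.10 − 92.63) / (672039 − 671879) = +0.002937
∂h/∂y = (92.79 − 92.63) / (4514382 − 4514467) = -0.001882
|∇h| = √(0.002937² + -0.001882²) = 0.003488

0.00349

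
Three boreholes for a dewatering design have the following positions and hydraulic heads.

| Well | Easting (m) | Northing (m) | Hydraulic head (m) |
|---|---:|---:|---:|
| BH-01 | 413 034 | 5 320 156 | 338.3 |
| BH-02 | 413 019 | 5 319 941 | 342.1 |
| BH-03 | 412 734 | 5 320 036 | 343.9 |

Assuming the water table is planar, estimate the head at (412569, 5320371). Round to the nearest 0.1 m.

340.2 m

Differences from BH-01: to BH-02 (Δx, Δy, Δh) = (-15, -215, +3.8); to BH-03 = (-300, -120, +5.6).
Solve a·Δx + b·Δy = Δh: det = (-15)·(-120) − (-300)·(-215) = -62700.
∂h/∂x = [(+3.8)·(-120) − (+5.6)·(-215)] / -62700 = -0.01193
∂h/∂y = [(-15)·(+5.6) − (-300)·(+3.8)] / -62700 = -0.01684
h(412569, 5320371) = 338.3 + (-0.01193)·(-465) + (-0.01684)·(215) = 338.3 +5.547 -3.621 = 340.226 m.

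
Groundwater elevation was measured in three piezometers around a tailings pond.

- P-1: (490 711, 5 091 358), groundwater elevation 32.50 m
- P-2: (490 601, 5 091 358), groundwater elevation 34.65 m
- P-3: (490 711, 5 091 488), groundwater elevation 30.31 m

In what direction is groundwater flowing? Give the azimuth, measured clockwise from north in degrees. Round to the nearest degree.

049°

∂h/∂x = (34.65 − 32.50) / (490601 − 490711) = -0.01955
∂h/∂y = (30.31 − 32.50) / (5091488 − 5091358) = -0.01685
Flow direction (−∇h) has components (+0.01955 E, +0.01685 N).
Azimuth = atan2(E, N) = atan2(+0.01955, +0.01685) = 49.2° ≈ 049°.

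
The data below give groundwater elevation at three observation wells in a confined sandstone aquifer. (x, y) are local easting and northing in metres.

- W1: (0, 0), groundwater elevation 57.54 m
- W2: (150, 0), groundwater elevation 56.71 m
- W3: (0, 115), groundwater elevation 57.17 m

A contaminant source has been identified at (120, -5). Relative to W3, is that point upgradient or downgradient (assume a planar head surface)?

downgradient

∂h/∂x = (56.71 − 57.54) / (150 − 0) = -0.005533
∂h/∂y = (57.17 − 57.54) / (115 − 0) = -0.003217
Head at (120, -5) = 57.54 + (-0.005533)·(120) + (-0.003217)·(-5) = 56.89 m.
That is lower than the 57.17 m at W3, so the point is downgradient.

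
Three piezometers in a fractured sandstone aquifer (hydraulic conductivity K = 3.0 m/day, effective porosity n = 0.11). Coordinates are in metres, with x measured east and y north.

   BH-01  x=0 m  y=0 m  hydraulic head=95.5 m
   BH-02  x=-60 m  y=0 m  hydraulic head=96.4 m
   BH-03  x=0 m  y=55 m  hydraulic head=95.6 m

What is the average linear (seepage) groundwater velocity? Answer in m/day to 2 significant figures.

0.41 m/day

∂h/∂x = (96.4 − 95.5) / (-60 − 0) = -0.01500
∂h/∂y = (95.6 − 95.5) / (55 − 0) = +0.001818
|∇h| = √(-0.01500² + 0.001818²) = 0.01511
Seepage velocity v = K·i/n = 3.0 × 0.01511 / 0.11 = 0.4121 m/day.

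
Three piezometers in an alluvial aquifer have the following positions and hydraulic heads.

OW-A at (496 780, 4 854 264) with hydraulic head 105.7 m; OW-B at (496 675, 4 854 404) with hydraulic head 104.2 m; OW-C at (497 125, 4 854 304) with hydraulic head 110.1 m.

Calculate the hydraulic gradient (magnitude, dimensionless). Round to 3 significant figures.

0.0129

With h = a·x + b·y + c and OW-A as origin, the differences give:
  (-105)·a + 140·b = -1.5
  345·a + 40·b = +4.4
Eliminate b (×40 and ×140, subtract): -52500·a = -676.00 → a = ∂h/∂x = +0.01288
Back-substitute: b = ∂h/∂y = -0.001057.
|∇h| = √(0.01288² + -0.001057²) = 0.01292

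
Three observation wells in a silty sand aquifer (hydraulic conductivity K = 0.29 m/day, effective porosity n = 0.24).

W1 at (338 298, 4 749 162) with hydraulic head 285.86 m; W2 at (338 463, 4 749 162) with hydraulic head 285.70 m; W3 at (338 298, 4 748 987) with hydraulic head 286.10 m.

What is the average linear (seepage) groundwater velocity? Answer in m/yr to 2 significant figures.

∂h/∂x = (285.70 − 285.86) / (338463 − 338298) = -0.0009697
∂h/∂y = (286.10 − 285.86) / (4748987 − 4749162) = -0.001371
|∇h| = √(-0.0009697² + -0.001371²) = 0.001679
Seepage velocity v = K·i/n = 0.29 × 0.001679 / 0.24 = 0.002029 m/day = 0.7411 m/yr.

0.74 m/yr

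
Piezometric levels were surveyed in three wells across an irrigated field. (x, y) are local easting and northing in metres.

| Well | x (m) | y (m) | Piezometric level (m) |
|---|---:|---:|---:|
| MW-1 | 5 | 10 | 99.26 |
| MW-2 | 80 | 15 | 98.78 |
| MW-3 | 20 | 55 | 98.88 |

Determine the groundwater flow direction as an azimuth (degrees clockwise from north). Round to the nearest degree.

043°

With h = a·x + b·y + c and MW-1 as origin, the differences give:
  75·a + 5·b = -0.48
  15·a + 45·b = -0.38
Eliminate b (×45 and ×5, subtract): 3300·a = -19.700 → a = ∂h/∂x = -0.005970
Back-substitute: b = ∂h/∂y = -0.006455.
Flow direction (−∇h) has components (+0.005970 E, +0.006455 N).
Azimuth = atan2(E, N) = atan2(+0.005970, +0.006455) = 42.8° ≈ 043°.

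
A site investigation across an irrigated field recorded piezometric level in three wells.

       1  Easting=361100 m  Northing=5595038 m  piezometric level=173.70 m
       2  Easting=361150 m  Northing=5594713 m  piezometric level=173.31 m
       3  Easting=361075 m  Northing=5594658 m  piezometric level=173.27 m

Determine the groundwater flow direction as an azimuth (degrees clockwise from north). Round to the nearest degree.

Three-point gradient (reference 1): Δ to 2 = (50, -325, -0.39), Δ to 3 = (-25, -380, -0.43).
∂h/∂x = -0.0003115, ∂h/∂y = +0.001152 (det = -27125).
Flow direction (−∇h) has components (+0.0003115 E, -0.001152 N).
Azimuth = atan2(E, N) = atan2(+0.0003115, -0.001152) = 164.9° ≈ 165°.

165°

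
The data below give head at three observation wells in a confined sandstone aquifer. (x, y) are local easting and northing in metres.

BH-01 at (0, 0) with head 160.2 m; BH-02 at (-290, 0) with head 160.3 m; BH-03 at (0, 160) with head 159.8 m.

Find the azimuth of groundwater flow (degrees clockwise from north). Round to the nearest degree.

008°

∂h/∂x = (160.3 − 160.2) / (-290 − 0) = -0.0003448
∂h/∂y = (159.8 − 160.2) / (160 − 0) = -0.002500
Flow direction (−∇h) has components (+0.0003448 E, +0.002500 N).
Azimuth = atan2(E, N) = atan2(+0.0003448, +0.002500) = 7.9° ≈ 008°.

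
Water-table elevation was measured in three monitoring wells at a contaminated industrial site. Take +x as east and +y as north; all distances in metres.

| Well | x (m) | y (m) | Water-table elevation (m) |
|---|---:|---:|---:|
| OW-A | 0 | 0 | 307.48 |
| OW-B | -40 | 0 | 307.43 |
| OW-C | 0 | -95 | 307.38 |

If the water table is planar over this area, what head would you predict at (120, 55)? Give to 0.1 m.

307.7 m

∂h/∂x = (307.43 − 307.48) / (-40 − 0) = +0.001250
∂h/∂y = (307.38 − 307.48) / (-95 − 0) = +0.001053
h(120, 55) = 307.48 + (+0.001250)·(120) + (+0.001053)·(55) = 307.48 +0.150 +0.058 = 307.688 m.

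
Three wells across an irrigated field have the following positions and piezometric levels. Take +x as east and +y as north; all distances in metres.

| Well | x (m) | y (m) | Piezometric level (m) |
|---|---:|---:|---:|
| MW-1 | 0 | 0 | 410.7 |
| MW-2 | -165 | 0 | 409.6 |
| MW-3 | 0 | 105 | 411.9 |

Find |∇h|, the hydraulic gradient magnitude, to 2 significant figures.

∂h/∂x = (409.6 − 410.7) / (-165 − 0) = +0.006667
∂h/∂y = (411.9 − 410.7) / (105 − 0) = +0.01143
|∇h| = √(0.006667² + 0.01143²) = 0.01323

0.013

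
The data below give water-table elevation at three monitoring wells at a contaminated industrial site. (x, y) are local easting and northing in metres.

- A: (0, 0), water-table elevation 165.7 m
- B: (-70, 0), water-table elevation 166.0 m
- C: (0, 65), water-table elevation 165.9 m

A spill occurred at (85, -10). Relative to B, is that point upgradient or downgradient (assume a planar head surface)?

downgradient

∂h/∂x = (166.0 − 165.7) / (-70 − 0) = -0.004286
∂h/∂y = (165.9 − 165.7) / (65 − 0) = +0.003077
Head at (85, -10) = 165.7 + (-0.004286)·(85) + (+0.003077)·(-10) = 165.30 m.
That is lower than the 166.0 m at B, so the point is downgradient.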